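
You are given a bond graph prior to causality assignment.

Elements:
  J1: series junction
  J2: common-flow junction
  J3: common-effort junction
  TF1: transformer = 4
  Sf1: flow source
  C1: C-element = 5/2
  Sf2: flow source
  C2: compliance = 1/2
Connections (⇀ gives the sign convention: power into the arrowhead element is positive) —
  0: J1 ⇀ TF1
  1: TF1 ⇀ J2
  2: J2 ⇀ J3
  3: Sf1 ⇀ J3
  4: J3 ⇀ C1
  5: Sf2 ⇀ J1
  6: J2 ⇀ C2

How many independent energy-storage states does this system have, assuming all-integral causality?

2  (C1, C2 all integral)

b3 stroke→Sf1  (source Sf1 imposes f)
b5 stroke→Sf2  (source Sf2 imposes f)
b0 stroke→J1  (J1: bond 5 brought flow, rest push out)
b1 stroke→TF1  (TF1 one-in-one-out from 0)
b2 stroke→J2  (common-f at J2 fixed by 1)
b6 stroke→J2  (J2: bond 1 brought flow, rest push out)
b4 stroke→J3  (closing 0-jn rule on J3)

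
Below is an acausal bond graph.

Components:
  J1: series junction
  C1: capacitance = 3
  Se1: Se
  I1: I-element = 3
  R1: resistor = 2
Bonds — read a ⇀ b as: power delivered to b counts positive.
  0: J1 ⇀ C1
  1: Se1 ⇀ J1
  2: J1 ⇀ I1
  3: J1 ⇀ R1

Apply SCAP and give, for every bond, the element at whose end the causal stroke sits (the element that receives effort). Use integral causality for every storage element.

b1 →J1  (source Se1 imposes e)
b0 →J1  (C1 outputs effort q/C1)
b2 →I1  (I1 outputs flow p/I1)
b3 →J1  (1-jn J1 has f-setter on 2)

bond 0 stroke at J1
bond 1 stroke at J1
bond 2 stroke at I1
bond 3 stroke at J1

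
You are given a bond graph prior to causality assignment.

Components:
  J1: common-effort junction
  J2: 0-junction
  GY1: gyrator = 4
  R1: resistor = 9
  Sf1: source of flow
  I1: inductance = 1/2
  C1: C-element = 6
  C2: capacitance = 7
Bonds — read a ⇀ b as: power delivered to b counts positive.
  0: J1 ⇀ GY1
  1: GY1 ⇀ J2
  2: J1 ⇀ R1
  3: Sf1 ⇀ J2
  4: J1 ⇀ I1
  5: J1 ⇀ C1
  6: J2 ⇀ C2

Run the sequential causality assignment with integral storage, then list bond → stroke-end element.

#3 stroke→Sf1  (source Sf1 imposes f)
#4 stroke→I1  (I1 outputs flow p/I1)
#5 stroke→J1  (C1 integral (e out))
#0 stroke→GY1  (J1: bond 5 brought effort, rest push out)
#2 stroke→R1  (common-e at J1 fixed by 5)
#1 stroke→GY1  (through GY1, causality inverts; strokes same side of GY1)
#6 stroke→J2  (J2: last free bond brings effort in)

β0 |GY1
β1 |GY1
β2 |R1
β3 |Sf1
β4 |I1
β5 |J1
β6 |J2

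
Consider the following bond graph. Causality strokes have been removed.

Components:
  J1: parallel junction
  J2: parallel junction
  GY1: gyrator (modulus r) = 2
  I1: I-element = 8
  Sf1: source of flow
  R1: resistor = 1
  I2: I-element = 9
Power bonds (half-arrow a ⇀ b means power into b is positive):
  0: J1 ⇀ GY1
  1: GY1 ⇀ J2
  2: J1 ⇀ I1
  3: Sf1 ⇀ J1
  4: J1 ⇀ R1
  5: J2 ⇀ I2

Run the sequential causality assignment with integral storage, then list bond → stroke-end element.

bond 0 stroke→J1
bond 1 stroke→J2
bond 2 stroke→I1
bond 3 stroke→Sf1
bond 4 stroke→R1
bond 5 stroke→I2

b3 →Sf1  (Sf1: flow source, stroke at near end)
b2 →I1  (I1 integral (f out))
b5 →I2  (I2 integral (f out))
b1 →J2  (J2 needs exactly one e-in)
b0 →J1  (through GY1, causality inverts; strokes same side of GY1)
b4 →R1  (0-jn J1 has e-setter on 0)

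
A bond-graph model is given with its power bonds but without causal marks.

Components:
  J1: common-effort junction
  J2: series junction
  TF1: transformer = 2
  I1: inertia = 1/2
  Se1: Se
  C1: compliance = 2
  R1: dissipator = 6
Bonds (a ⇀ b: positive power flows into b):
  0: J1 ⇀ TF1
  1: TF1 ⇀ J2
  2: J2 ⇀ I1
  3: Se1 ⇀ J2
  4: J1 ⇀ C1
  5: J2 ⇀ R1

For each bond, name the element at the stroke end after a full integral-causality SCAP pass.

bond 3 stroke→J2  (Se1 (Se) sets effort on bond)
bond 2 stroke→I1  (I1 outputs flow p/I1)
bond 1 stroke→J2  (common-f at J2 fixed by 2)
bond 5 stroke→J2  (J2 flow already set via bond 2)
bond 0 stroke→TF1  (through TF1, causality passes straight; one stroke at TF1)
bond 4 stroke→J1  (J1: last free bond brings effort in)

β0 →TF1
β1 →J2
β2 →I1
β3 →J2
β4 →J1
β5 →J2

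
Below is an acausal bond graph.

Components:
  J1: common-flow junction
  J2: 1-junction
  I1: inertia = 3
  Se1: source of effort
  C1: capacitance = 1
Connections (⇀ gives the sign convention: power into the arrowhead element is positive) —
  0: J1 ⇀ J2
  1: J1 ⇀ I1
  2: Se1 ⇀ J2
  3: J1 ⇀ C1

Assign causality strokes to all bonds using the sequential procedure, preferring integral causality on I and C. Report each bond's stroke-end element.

b2 stroke at J2  (source Se1 imposes e)
b0 stroke at J1  (only one flow-in slot at J2)
b1 stroke at I1  (I1 outputs flow p/I1)
b3 stroke at J1  (common-f at J1 fixed by 1)

β0 |J1
β1 |I1
β2 |J2
β3 |J1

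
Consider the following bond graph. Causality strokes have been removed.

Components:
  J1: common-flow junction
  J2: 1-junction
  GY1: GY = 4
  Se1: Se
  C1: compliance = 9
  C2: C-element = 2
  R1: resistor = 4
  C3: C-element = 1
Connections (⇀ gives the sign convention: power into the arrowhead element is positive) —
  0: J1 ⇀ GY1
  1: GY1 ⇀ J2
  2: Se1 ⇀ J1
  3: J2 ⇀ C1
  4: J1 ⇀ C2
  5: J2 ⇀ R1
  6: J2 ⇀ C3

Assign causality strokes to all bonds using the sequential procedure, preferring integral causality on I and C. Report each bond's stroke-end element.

β0 stroke at GY1
β1 stroke at GY1
β2 stroke at J1
β3 stroke at J2
β4 stroke at J1
β5 stroke at J2
β6 stroke at J2

b2 →J1  (Se1: effort source, stroke at far end)
b3 →J2  (C1: C, integral causality)
b4 →J1  (C2: C, integral causality)
b0 →GY1  (J1 needs exactly one f-in)
b1 →GY1  (through GY1, causality inverts; strokes same side of GY1)
b5 →J2  (1-jn J2 has f-setter on 1)
b6 →J2  (J2: bond 1 brought flow, rest push out)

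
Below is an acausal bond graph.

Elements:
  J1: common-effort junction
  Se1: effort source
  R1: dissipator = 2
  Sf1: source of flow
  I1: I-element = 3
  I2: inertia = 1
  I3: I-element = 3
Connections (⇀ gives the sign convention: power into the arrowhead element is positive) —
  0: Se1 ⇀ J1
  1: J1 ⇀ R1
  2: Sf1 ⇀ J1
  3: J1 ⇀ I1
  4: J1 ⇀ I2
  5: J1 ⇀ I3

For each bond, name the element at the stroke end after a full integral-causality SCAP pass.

#0 stroke at J1
#1 stroke at R1
#2 stroke at Sf1
#3 stroke at I1
#4 stroke at I2
#5 stroke at I3

bond 0 stroke→J1  (Se1: effort source, stroke at far end)
bond 2 stroke→Sf1  (Sf1 fixes flow; stroke at Sf1)
bond 1 stroke→R1  (J1: bond 0 brought effort, rest push out)
bond 3 stroke→I1  (J1: bond 0 brought effort, rest push out)
bond 4 stroke→I2  (J1: bond 0 brought effort, rest push out)
bond 5 stroke→I3  (J1: bond 0 brought effort, rest push out)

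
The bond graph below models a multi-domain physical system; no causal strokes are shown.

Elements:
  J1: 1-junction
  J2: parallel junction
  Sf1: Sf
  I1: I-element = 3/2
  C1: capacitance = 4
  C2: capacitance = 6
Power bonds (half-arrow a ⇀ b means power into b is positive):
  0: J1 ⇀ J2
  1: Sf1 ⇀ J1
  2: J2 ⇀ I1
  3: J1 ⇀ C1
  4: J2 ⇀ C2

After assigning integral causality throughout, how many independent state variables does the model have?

bond 1 |Sf1  (source Sf1 imposes f)
bond 0 |J1  (common-f at J1 fixed by 1)
bond 3 |J1  (J1 flow already set via bond 1)
bond 2 |I1  (prefer integral on I1)
bond 4 |J2  (J2 needs exactly one e-in)

3  (C1, C2, I1 all integral)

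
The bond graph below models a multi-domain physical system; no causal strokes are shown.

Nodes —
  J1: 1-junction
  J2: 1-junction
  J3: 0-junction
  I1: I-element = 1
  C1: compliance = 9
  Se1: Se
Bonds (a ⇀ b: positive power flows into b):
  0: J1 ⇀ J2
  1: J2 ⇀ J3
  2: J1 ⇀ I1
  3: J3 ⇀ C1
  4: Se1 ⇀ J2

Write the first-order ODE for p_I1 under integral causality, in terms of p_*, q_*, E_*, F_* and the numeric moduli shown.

#4 |J2  (source Se1 imposes e)
#2 |I1  (prefer integral on I1)
#0 |J1  (common-f at J1 fixed by 2)
#1 |J2  (J2: bond 0 brought flow, rest push out)
#3 |J3  (J3 needs exactly one e-in)

dp_I1/dt = E_Se1 - q_C1/9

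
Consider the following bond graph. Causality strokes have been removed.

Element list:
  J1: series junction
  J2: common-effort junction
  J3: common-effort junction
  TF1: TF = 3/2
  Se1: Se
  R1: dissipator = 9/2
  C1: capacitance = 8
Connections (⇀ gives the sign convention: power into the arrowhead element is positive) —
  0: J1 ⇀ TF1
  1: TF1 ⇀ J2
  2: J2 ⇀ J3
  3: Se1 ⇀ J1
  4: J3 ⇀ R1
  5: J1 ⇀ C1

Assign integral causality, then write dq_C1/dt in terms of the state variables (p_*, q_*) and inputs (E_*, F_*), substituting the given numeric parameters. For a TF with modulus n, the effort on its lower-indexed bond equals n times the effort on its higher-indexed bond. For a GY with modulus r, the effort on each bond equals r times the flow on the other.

#3 |J1  (Se1 fixes effort; stroke away)
#5 |J1  (C1 outputs effort q/C1)
#0 |TF1  (closing 1-jn rule on J1)
#1 |J2  (TF TF1: opposite of bond 0)
#2 |J3  (J2 effort already set via bond 1)
#4 |R1  (J3 effort already set via bond 2)

dq_C1/dt = 8*E_Se1/81 - q_C1/81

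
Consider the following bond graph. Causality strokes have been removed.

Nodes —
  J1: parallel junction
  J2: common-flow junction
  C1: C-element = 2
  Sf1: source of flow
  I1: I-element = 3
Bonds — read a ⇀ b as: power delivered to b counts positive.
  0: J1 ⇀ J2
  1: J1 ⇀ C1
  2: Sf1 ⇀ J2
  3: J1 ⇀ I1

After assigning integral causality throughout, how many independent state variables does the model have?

2  (C1, I1 all integral)

b2 |Sf1  (Sf1 fixes flow; stroke at Sf1)
b0 |J2  (common-f at J2 fixed by 2)
b1 |J1  (prefer integral on C1)
b3 |I1  (J1 effort already set via bond 1)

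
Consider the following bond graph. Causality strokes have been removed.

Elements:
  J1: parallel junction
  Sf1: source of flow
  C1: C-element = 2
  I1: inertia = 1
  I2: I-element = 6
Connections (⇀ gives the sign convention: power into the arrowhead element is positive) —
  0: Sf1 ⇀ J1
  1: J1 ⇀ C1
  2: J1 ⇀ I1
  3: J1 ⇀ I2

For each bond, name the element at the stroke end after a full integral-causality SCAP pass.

bond 0 stroke at Sf1  (source Sf1 imposes f)
bond 1 stroke at J1  (C1 outputs effort q/C1)
bond 2 stroke at I1  (common-e at J1 fixed by 1)
bond 3 stroke at I2  (J1 effort already set via bond 1)

b0 |Sf1
b1 |J1
b2 |I1
b3 |I2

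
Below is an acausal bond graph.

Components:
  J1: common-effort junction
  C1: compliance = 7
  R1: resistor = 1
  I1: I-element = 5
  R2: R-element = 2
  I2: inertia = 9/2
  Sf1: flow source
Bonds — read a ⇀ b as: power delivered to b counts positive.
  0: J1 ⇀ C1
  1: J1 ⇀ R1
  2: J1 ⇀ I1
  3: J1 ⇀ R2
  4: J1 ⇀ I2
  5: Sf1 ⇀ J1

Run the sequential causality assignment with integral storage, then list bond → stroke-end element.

#5 →Sf1  (Sf1 fixes flow; stroke at Sf1)
#0 →J1  (C1 outputs effort q/C1)
#1 →R1  (J1: bond 0 brought effort, rest push out)
#2 →I1  (J1: bond 0 brought effort, rest push out)
#3 →R2  (J1: bond 0 brought effort, rest push out)
#4 →I2  (0-jn J1 has e-setter on 0)

bond 0 stroke at J1
bond 1 stroke at R1
bond 2 stroke at I1
bond 3 stroke at R2
bond 4 stroke at I2
bond 5 stroke at Sf1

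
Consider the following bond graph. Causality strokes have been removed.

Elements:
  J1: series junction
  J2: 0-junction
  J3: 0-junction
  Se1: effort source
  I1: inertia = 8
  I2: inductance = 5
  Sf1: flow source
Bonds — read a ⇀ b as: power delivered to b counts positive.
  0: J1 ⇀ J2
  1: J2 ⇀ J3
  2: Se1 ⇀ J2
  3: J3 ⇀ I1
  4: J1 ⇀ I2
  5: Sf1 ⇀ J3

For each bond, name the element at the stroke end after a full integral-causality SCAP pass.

#2 |J2  (Se1 fixes effort; stroke away)
#5 |Sf1  (Sf1: flow source, stroke at near end)
#0 |J1  (0-jn J2 has e-setter on 2)
#1 |J3  (common-e at J2 fixed by 2)
#3 |I1  (common-e at J3 fixed by 1)
#4 |I2  (J1: last free bond brings flow in)

bond 0 →J1
bond 1 →J3
bond 2 →J2
bond 3 →I1
bond 4 →I2
bond 5 →Sf1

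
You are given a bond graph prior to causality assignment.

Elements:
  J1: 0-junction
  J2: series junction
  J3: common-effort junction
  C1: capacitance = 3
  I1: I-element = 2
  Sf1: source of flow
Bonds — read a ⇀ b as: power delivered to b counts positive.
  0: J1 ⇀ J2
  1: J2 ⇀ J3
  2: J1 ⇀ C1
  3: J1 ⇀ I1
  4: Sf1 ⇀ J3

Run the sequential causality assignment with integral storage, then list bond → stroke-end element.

bond 0 stroke at J2
bond 1 stroke at J3
bond 2 stroke at J1
bond 3 stroke at I1
bond 4 stroke at Sf1

#4 →Sf1  (Sf1 (Sf) sets flow on bond)
#1 →J3  (J3: last free bond brings effort in)
#0 →J2  (common-f at J2 fixed by 1)
#2 →J1  (prefer integral on C1)
#3 →I1  (common-e at J1 fixed by 2)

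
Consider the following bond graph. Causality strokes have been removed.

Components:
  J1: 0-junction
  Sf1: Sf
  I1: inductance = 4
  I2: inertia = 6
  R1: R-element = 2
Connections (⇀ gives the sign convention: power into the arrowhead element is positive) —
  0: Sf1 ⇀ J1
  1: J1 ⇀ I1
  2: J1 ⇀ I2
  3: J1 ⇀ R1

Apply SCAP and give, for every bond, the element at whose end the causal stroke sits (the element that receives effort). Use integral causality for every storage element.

b0 →Sf1
b1 →I1
b2 →I2
b3 →J1

bond 0 stroke→Sf1  (source Sf1 imposes f)
bond 1 stroke→I1  (I1 outputs flow p/I1)
bond 2 stroke→I2  (I2 integral (f out))
bond 3 stroke→J1  (closing 0-jn rule on J1)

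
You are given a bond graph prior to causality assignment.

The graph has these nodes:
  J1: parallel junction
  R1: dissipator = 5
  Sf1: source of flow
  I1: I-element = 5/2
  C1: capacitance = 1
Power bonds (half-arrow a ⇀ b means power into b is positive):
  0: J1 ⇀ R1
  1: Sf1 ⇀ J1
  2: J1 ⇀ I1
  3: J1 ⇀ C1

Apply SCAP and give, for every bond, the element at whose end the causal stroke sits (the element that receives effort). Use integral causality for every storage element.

β0 stroke at R1
β1 stroke at Sf1
β2 stroke at I1
β3 stroke at J1

b1 stroke→Sf1  (Sf1: flow source, stroke at near end)
b2 stroke→I1  (I1 outputs flow p/I1)
b3 stroke→J1  (C1: C, integral causality)
b0 stroke→R1  (0-jn J1 has e-setter on 3)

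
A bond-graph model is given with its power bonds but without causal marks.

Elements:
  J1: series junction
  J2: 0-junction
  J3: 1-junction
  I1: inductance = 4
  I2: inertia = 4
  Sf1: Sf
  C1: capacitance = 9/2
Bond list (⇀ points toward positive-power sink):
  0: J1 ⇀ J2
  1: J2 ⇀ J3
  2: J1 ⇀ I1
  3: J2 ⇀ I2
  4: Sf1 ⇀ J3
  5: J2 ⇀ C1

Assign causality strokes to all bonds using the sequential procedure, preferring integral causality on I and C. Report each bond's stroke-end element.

β4 →Sf1  (source Sf1 imposes f)
β1 →J3  (common-f at J3 fixed by 4)
β2 →I1  (I1 integral (f out))
β0 →J1  (common-f at J1 fixed by 2)
β3 →I2  (prefer integral on I2)
β5 →J2  (J2: last free bond brings effort in)

bond 0 stroke at J1
bond 1 stroke at J3
bond 2 stroke at I1
bond 3 stroke at I2
bond 4 stroke at Sf1
bond 5 stroke at J2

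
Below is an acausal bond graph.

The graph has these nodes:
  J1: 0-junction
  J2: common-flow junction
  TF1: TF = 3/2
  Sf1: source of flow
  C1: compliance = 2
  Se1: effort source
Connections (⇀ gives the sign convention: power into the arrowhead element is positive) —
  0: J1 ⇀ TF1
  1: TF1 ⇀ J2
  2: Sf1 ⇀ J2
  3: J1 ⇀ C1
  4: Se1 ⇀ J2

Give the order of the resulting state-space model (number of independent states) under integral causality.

bond 2 stroke at Sf1  (Sf1: flow source, stroke at near end)
bond 4 stroke at J2  (Se1: effort source, stroke at far end)
bond 1 stroke at J2  (common-f at J2 fixed by 2)
bond 0 stroke at TF1  (TF TF1: opposite of bond 1)
bond 3 stroke at J1  (J1: last free bond brings effort in)

1  (C1 all integral)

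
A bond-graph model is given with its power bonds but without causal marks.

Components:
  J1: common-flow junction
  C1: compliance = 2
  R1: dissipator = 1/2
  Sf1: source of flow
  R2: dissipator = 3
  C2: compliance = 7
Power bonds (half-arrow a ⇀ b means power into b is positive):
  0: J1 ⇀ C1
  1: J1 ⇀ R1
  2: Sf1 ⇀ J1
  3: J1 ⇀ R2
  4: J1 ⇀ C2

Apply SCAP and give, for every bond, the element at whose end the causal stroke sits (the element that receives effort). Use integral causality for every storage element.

b0 →J1
b1 →J1
b2 →Sf1
b3 →J1
b4 →J1

#2 stroke at Sf1  (source Sf1 imposes f)
#0 stroke at J1  (J1 flow already set via bond 2)
#1 stroke at J1  (J1 flow already set via bond 2)
#3 stroke at J1  (J1: bond 2 brought flow, rest push out)
#4 stroke at J1  (J1: bond 2 brought flow, rest push out)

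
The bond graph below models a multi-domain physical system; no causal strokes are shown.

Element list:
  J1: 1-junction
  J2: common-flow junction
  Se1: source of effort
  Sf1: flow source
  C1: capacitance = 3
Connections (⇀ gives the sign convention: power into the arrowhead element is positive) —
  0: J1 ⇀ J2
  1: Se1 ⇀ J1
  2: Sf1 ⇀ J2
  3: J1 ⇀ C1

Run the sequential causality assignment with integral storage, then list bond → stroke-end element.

β0 stroke at J2
β1 stroke at J1
β2 stroke at Sf1
β3 stroke at J1

β1 stroke→J1  (Se1 fixes effort; stroke away)
β2 stroke→Sf1  (source Sf1 imposes f)
β0 stroke→J2  (1-jn J2 has f-setter on 2)
β3 stroke→J1  (J1 flow already set via bond 0)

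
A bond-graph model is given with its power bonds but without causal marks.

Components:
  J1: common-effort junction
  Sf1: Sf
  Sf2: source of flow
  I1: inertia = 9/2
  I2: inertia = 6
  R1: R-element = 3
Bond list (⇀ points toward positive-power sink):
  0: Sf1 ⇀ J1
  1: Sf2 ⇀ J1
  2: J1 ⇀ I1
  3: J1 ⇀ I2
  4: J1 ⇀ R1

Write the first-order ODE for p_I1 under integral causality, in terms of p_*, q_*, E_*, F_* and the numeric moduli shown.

#0 stroke at Sf1  (Sf1: flow source, stroke at near end)
#1 stroke at Sf2  (source Sf2 imposes f)
#2 stroke at I1  (I1 integral (f out))
#3 stroke at I2  (prefer integral on I2)
#4 stroke at J1  (J1 needs exactly one e-in)

dp_I1/dt = 3*F_Sf1 + 3*F_Sf2 - 2*p_I1/3 - p_I2/2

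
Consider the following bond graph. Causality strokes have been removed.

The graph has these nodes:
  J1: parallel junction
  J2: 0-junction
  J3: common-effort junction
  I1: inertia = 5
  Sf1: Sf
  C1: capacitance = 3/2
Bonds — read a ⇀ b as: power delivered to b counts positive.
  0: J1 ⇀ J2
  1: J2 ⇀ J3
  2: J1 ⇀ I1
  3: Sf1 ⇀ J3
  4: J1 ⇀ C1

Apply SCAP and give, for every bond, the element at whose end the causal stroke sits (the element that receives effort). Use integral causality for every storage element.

#0 →J2
#1 →J3
#2 →I1
#3 →Sf1
#4 →J1

bond 3 stroke at Sf1  (Sf1 fixes flow; stroke at Sf1)
bond 1 stroke at J3  (only one effort-in slot at J3)
bond 0 stroke at J2  (only one effort-in slot at J2)
bond 2 stroke at I1  (prefer integral on I1)
bond 4 stroke at J1  (J1: last free bond brings effort in)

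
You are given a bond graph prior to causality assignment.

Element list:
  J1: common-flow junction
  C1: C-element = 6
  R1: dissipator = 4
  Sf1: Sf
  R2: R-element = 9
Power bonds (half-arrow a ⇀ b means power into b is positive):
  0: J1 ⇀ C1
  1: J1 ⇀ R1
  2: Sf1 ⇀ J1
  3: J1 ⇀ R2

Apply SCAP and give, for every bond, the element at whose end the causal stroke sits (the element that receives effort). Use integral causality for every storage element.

#2 stroke at Sf1  (source Sf1 imposes f)
#0 stroke at J1  (J1: bond 2 brought flow, rest push out)
#1 stroke at J1  (J1: bond 2 brought flow, rest push out)
#3 stroke at J1  (J1 flow already set via bond 2)

β0 stroke→J1
β1 stroke→J1
β2 stroke→Sf1
β3 stroke→J1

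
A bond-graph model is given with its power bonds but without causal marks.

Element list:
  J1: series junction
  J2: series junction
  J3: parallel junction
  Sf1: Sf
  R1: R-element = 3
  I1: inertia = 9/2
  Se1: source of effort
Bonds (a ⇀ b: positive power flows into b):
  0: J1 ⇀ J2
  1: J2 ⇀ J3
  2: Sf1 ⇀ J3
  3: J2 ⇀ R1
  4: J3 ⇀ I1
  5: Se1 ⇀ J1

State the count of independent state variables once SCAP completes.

1  (I1 all integral)

b2 stroke at Sf1  (Sf1 fixes flow; stroke at Sf1)
b5 stroke at J1  (source Se1 imposes e)
b0 stroke at J2  (closing 1-jn rule on J1)
b4 stroke at I1  (I1 outputs flow p/I1)
b1 stroke at J3  (only one effort-in slot at J3)
b3 stroke at J2  (common-f at J2 fixed by 1)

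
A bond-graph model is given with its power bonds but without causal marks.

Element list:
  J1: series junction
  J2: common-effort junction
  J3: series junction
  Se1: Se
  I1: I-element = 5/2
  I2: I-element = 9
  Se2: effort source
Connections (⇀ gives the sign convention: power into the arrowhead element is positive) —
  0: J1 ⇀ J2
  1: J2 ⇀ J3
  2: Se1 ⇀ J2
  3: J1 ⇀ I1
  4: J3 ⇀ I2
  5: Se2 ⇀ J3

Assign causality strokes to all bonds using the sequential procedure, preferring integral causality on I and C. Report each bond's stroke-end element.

b0 stroke→J1
b1 stroke→J3
b2 stroke→J2
b3 stroke→I1
b4 stroke→I2
b5 stroke→J3

bond 2 stroke→J2  (source Se1 imposes e)
bond 5 stroke→J3  (Se2 fixes effort; stroke away)
bond 0 stroke→J1  (J2: bond 2 brought effort, rest push out)
bond 1 stroke→J3  (0-jn J2 has e-setter on 2)
bond 4 stroke→I2  (only one flow-in slot at J3)
bond 3 stroke→I1  (only one flow-in slot at J1)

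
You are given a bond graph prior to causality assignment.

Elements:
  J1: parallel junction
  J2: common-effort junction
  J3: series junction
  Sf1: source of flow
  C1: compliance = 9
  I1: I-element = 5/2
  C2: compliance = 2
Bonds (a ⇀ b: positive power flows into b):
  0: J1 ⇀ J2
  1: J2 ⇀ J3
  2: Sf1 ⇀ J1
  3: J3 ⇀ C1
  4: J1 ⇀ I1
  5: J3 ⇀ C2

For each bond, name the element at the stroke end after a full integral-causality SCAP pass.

#0 |J1
#1 |J2
#2 |Sf1
#3 |J3
#4 |I1
#5 |J3

bond 2 |Sf1  (source Sf1 imposes f)
bond 3 |J3  (C1 integral (e out))
bond 4 |I1  (prefer integral on I1)
bond 0 |J1  (closing 0-jn rule on J1)
bond 1 |J2  (closing 0-jn rule on J2)
bond 5 |J3  (J3 flow already set via bond 1)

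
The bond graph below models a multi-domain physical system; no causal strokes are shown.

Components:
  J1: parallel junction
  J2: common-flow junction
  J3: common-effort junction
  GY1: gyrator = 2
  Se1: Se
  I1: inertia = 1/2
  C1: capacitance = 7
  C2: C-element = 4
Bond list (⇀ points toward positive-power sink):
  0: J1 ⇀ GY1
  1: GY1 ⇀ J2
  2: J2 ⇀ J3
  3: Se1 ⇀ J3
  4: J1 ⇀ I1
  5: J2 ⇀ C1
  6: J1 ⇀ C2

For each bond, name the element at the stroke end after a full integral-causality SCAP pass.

β3 →J3  (source Se1 imposes e)
β2 →J2  (common-e at J3 fixed by 3)
β4 →I1  (I1 integral (f out))
β5 →J2  (C1: C, integral causality)
β1 →GY1  (J2 needs exactly one f-in)
β0 →GY1  (through GY1, causality inverts; strokes same side of GY1)
β6 →J1  (J1 needs exactly one e-in)

b0 |GY1
b1 |GY1
b2 |J2
b3 |J3
b4 |I1
b5 |J2
b6 |J1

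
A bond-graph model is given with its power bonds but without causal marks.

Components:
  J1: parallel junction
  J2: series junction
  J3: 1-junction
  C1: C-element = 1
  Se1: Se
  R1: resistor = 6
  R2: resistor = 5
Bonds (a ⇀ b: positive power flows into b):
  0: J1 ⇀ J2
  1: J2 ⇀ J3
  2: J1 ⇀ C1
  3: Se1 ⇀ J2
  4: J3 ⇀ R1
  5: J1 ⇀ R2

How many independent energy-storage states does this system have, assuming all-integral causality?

1  (C1 all integral)

β3 |J2  (Se1 (Se) sets effort on bond)
β2 |J1  (C1 outputs effort q/C1)
β0 |J2  (common-e at J1 fixed by 2)
β5 |R2  (0-jn J1 has e-setter on 2)
β1 |J3  (only one flow-in slot at J2)
β4 |R1  (closing 1-jn rule on J3)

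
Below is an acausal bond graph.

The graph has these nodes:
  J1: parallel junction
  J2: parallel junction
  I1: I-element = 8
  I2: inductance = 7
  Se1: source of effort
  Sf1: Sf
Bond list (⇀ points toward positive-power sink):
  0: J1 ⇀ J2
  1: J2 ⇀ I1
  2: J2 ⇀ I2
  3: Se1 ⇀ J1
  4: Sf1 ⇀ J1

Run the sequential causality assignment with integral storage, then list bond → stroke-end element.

#0 |J2
#1 |I1
#2 |I2
#3 |J1
#4 |Sf1

bond 3 stroke→J1  (source Se1 imposes e)
bond 4 stroke→Sf1  (source Sf1 imposes f)
bond 0 stroke→J2  (common-e at J1 fixed by 3)
bond 1 stroke→I1  (J2 effort already set via bond 0)
bond 2 stroke→I2  (J2: bond 0 brought effort, rest push out)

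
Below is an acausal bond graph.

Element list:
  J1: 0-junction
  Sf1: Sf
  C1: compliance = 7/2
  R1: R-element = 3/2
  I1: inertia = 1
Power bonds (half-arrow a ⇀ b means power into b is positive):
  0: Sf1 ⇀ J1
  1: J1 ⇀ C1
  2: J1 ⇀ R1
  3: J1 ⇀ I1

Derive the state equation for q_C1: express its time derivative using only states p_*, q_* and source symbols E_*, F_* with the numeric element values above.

dq_C1/dt = F_Sf1 - p_I1 - 4*q_C1/21

β0 stroke→Sf1  (source Sf1 imposes f)
β1 stroke→J1  (C1 outputs effort q/C1)
β2 stroke→R1  (common-e at J1 fixed by 1)
β3 stroke→I1  (common-e at J1 fixed by 1)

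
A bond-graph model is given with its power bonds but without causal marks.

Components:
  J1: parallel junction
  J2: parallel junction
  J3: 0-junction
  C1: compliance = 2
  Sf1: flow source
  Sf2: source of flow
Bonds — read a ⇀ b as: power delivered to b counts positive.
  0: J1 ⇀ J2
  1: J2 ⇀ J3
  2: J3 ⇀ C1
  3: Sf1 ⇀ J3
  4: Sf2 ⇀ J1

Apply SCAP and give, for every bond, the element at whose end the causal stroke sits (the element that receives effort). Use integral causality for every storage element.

β3 stroke→Sf1  (Sf1 (Sf) sets flow on bond)
β4 stroke→Sf2  (Sf2 (Sf) sets flow on bond)
β0 stroke→J1  (J1 needs exactly one e-in)
β1 stroke→J2  (closing 0-jn rule on J2)
β2 stroke→J3  (J3: last free bond brings effort in)

β0 stroke→J1
β1 stroke→J2
β2 stroke→J3
β3 stroke→Sf1
β4 stroke→Sf2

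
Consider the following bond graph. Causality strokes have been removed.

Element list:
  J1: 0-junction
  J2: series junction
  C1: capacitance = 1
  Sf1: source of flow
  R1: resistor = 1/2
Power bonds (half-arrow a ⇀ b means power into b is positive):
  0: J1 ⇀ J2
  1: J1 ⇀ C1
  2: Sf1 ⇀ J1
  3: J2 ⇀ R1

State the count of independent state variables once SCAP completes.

1  (C1 all integral)

b2 stroke at Sf1  (Sf1: flow source, stroke at near end)
b1 stroke at J1  (C1 outputs effort q/C1)
b0 stroke at J2  (common-e at J1 fixed by 1)
b3 stroke at R1  (only one flow-in slot at J2)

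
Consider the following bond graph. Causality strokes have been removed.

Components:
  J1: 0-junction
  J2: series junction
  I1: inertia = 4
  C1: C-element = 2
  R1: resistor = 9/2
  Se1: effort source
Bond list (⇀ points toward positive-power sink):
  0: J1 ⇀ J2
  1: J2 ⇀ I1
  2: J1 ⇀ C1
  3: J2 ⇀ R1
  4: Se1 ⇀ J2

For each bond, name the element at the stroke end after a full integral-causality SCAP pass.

#4 |J2  (source Se1 imposes e)
#1 |I1  (I1: I, integral causality)
#0 |J2  (J2: bond 1 brought flow, rest push out)
#3 |J2  (J2 flow already set via bond 1)
#2 |J1  (only one effort-in slot at J1)

#0 →J2
#1 →I1
#2 →J1
#3 →J2
#4 →J2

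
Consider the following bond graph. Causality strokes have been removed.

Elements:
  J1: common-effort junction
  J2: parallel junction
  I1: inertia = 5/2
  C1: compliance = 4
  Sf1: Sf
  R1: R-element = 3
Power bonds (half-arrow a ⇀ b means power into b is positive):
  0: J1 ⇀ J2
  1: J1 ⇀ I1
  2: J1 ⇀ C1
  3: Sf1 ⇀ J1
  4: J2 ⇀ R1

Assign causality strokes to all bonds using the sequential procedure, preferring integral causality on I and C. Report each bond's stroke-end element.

bond 3 |Sf1  (source Sf1 imposes f)
bond 1 |I1  (prefer integral on I1)
bond 2 |J1  (C1: C, integral causality)
bond 0 |J2  (0-jn J1 has e-setter on 2)
bond 4 |R1  (J2: bond 0 brought effort, rest push out)

bond 0 →J2
bond 1 →I1
bond 2 →J1
bond 3 →Sf1
bond 4 →R1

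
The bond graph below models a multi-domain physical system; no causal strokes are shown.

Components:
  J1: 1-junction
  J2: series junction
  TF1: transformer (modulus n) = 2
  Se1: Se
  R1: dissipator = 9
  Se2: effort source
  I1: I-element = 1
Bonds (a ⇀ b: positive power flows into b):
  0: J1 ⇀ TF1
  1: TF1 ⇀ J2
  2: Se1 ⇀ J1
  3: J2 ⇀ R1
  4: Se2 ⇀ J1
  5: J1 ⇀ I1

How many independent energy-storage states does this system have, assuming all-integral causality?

#2 →J1  (source Se1 imposes e)
#4 →J1  (Se2 fixes effort; stroke away)
#5 →I1  (I1 outputs flow p/I1)
#0 →J1  (1-jn J1 has f-setter on 5)
#1 →TF1  (TF TF1: opposite of bond 0)
#3 →J2  (J2: bond 1 brought flow, rest push out)

1  (I1 all integral)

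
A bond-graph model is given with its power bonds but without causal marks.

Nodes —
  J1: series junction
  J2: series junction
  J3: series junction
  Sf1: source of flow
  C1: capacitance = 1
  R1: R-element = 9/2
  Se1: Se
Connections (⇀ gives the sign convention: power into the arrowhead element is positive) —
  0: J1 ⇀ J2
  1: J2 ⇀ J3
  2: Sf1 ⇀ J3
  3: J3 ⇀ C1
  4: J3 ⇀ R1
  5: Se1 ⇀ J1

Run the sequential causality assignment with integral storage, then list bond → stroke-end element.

b2 stroke at Sf1  (Sf1 (Sf) sets flow on bond)
b5 stroke at J1  (Se1 (Se) sets effort on bond)
b0 stroke at J2  (only one flow-in slot at J1)
b1 stroke at J3  (J2: last free bond brings flow in)
b3 stroke at J3  (1-jn J3 has f-setter on 2)
b4 stroke at J3  (common-f at J3 fixed by 2)

b0 →J2
b1 →J3
b2 →Sf1
b3 →J3
b4 →J3
b5 →J1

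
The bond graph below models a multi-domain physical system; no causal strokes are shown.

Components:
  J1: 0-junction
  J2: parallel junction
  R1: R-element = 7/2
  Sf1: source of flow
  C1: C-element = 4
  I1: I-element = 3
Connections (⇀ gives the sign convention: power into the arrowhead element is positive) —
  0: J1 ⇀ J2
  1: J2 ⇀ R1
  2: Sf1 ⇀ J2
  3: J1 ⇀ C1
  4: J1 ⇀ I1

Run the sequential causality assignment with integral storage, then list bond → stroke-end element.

b2 stroke at Sf1  (source Sf1 imposes f)
b3 stroke at J1  (prefer integral on C1)
b0 stroke at J2  (common-e at J1 fixed by 3)
b4 stroke at I1  (J1 effort already set via bond 3)
b1 stroke at R1  (J2: bond 0 brought effort, rest push out)

b0 stroke→J2
b1 stroke→R1
b2 stroke→Sf1
b3 stroke→J1
b4 stroke→I1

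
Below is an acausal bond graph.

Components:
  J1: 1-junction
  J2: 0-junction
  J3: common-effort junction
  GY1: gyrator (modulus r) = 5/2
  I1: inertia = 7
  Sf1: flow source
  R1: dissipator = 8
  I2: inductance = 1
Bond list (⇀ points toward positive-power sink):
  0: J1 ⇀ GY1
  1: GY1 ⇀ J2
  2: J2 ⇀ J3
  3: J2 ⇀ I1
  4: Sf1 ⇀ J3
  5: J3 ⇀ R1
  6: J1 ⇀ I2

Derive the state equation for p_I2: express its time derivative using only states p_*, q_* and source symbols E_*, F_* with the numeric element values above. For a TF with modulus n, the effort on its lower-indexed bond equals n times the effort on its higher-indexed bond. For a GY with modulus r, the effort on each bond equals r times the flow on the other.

dp_I2/dt = 5*F_Sf1/2 - 5*p_I1/14 - 25*p_I2/32

bond 4 stroke→Sf1  (Sf1 (Sf) sets flow on bond)
bond 3 stroke→I1  (prefer integral on I1)
bond 6 stroke→I2  (I2: I, integral causality)
bond 0 stroke→J1  (J1 flow already set via bond 6)
bond 1 stroke→J2  (GY1: gyrator matches bond 0)
bond 2 stroke→J3  (common-e at J2 fixed by 1)
bond 5 stroke→R1  (J3 effort already set via bond 2)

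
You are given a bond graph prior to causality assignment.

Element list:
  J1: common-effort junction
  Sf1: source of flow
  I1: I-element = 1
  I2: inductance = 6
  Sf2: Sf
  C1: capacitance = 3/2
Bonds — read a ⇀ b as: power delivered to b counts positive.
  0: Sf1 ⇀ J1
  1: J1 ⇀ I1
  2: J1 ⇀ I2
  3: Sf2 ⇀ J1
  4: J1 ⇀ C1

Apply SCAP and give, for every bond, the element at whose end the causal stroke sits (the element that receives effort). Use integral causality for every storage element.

β0 |Sf1  (Sf1 (Sf) sets flow on bond)
β3 |Sf2  (Sf2 fixes flow; stroke at Sf2)
β1 |I1  (I1: I, integral causality)
β2 |I2  (I2: I, integral causality)
β4 |J1  (closing 0-jn rule on J1)

β0 stroke at Sf1
β1 stroke at I1
β2 stroke at I2
β3 stroke at Sf2
β4 stroke at J1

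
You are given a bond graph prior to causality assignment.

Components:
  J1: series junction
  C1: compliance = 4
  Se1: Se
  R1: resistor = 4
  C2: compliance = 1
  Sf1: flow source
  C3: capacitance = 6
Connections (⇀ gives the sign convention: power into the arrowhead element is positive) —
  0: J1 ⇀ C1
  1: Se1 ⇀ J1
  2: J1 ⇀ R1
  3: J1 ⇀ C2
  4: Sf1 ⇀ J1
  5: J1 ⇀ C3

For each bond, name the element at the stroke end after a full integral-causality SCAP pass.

#0 stroke→J1
#1 stroke→J1
#2 stroke→J1
#3 stroke→J1
#4 stroke→Sf1
#5 stroke→J1

β1 →J1  (Se1 fixes effort; stroke away)
β4 →Sf1  (Sf1: flow source, stroke at near end)
β0 →J1  (J1: bond 4 brought flow, rest push out)
β2 →J1  (J1 flow already set via bond 4)
β3 →J1  (1-jn J1 has f-setter on 4)
β5 →J1  (J1: bond 4 brought flow, rest push out)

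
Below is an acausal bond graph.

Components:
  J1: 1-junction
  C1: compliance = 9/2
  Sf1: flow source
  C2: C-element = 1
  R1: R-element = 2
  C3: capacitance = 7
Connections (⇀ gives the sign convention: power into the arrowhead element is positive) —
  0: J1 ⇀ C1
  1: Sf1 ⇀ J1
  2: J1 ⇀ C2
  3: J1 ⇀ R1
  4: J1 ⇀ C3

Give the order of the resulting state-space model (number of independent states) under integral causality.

3  (C1, C2, C3 all integral)

#1 |Sf1  (source Sf1 imposes f)
#0 |J1  (1-jn J1 has f-setter on 1)
#2 |J1  (J1: bond 1 brought flow, rest push out)
#3 |J1  (J1: bond 1 brought flow, rest push out)
#4 |J1  (common-f at J1 fixed by 1)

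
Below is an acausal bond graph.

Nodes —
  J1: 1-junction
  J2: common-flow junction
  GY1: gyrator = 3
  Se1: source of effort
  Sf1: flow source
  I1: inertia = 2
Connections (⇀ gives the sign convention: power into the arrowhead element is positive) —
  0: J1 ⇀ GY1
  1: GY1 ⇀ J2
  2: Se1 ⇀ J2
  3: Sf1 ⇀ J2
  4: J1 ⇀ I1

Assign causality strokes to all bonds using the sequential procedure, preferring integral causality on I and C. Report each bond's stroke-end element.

b2 |J2  (Se1 fixes effort; stroke away)
b3 |Sf1  (Sf1 (Sf) sets flow on bond)
b1 |J2  (J2 flow already set via bond 3)
b0 |J1  (through GY1, causality inverts; strokes same side of GY1)
b4 |I1  (J1 needs exactly one f-in)

β0 stroke at J1
β1 stroke at J2
β2 stroke at J2
β3 stroke at Sf1
β4 stroke at I1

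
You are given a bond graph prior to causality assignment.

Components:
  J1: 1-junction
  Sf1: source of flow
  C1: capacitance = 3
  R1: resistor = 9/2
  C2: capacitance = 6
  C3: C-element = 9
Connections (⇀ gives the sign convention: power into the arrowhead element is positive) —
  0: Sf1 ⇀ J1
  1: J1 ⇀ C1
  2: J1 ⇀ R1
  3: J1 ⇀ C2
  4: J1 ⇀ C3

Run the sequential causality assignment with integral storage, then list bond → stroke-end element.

b0 →Sf1  (Sf1 (Sf) sets flow on bond)
b1 →J1  (J1 flow already set via bond 0)
b2 →J1  (common-f at J1 fixed by 0)
b3 →J1  (J1 flow already set via bond 0)
b4 →J1  (J1 flow already set via bond 0)

bond 0 stroke→Sf1
bond 1 stroke→J1
bond 2 stroke→J1
bond 3 stroke→J1
bond 4 stroke→J1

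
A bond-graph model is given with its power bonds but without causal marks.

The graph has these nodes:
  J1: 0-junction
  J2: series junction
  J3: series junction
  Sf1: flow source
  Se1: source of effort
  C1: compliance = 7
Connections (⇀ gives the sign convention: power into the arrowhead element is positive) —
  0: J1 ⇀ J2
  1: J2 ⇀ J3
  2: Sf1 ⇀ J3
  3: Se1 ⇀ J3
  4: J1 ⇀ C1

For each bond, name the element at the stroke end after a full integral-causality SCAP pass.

bond 0 stroke at J2
bond 1 stroke at J3
bond 2 stroke at Sf1
bond 3 stroke at J3
bond 4 stroke at J1

b2 stroke→Sf1  (source Sf1 imposes f)
b3 stroke→J3  (Se1 fixes effort; stroke away)
b1 stroke→J3  (1-jn J3 has f-setter on 2)
b0 stroke→J2  (J2 flow already set via bond 1)
b4 stroke→J1  (only one effort-in slot at J1)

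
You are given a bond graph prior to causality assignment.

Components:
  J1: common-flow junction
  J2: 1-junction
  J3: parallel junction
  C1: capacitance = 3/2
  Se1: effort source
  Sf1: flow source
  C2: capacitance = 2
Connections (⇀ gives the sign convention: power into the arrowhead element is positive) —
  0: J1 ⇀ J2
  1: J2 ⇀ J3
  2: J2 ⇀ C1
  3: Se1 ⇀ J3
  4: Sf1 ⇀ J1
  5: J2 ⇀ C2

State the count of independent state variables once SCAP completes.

b3 stroke at J3  (Se1 fixes effort; stroke away)
b4 stroke at Sf1  (Sf1 (Sf) sets flow on bond)
b0 stroke at J1  (J1 flow already set via bond 4)
b1 stroke at J2  (common-f at J2 fixed by 0)
b2 stroke at J2  (1-jn J2 has f-setter on 0)
b5 stroke at J2  (common-f at J2 fixed by 0)

2  (C1, C2 all integral)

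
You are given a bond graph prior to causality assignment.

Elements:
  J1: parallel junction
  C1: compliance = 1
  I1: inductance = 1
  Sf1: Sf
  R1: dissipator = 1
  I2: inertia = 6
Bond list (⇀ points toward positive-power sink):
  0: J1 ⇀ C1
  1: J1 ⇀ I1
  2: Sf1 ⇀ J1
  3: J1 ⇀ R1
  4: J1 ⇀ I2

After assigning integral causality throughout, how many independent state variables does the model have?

3  (C1, I1, I2 all integral)

b2 stroke at Sf1  (source Sf1 imposes f)
b0 stroke at J1  (C1: C, integral causality)
b1 stroke at I1  (J1 effort already set via bond 0)
b3 stroke at R1  (J1 effort already set via bond 0)
b4 stroke at I2  (common-e at J1 fixed by 0)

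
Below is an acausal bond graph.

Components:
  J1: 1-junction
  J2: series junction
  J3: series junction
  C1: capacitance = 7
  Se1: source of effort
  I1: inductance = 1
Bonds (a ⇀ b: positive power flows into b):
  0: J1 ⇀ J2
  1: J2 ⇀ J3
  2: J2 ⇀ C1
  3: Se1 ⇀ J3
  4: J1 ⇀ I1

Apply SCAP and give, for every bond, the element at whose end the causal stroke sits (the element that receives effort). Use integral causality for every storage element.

b3 |J3  (Se1: effort source, stroke at far end)
b1 |J2  (only one flow-in slot at J3)
b2 |J2  (C1: C, integral causality)
b0 |J1  (only one flow-in slot at J2)
b4 |I1  (closing 1-jn rule on J1)

bond 0 |J1
bond 1 |J2
bond 2 |J2
bond 3 |J3
bond 4 |I1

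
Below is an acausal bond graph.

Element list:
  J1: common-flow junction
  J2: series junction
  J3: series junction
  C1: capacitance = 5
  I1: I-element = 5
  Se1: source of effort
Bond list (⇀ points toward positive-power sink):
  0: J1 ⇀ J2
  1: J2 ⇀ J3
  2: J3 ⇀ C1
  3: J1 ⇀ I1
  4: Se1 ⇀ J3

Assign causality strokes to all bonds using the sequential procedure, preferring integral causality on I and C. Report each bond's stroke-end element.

#0 →J1
#1 →J2
#2 →J3
#3 →I1
#4 →J3

β4 stroke→J3  (Se1: effort source, stroke at far end)
β2 stroke→J3  (C1 integral (e out))
β1 stroke→J2  (only one flow-in slot at J3)
β0 stroke→J1  (J2 needs exactly one f-in)
β3 stroke→I1  (closing 1-jn rule on J1)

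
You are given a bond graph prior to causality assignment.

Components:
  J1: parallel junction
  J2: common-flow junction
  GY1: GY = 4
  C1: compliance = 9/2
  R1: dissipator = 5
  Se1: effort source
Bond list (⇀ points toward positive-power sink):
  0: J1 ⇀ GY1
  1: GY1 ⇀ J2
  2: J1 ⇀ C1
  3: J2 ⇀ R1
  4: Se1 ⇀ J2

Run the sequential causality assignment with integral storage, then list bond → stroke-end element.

β4 →J2  (Se1: effort source, stroke at far end)
β2 →J1  (C1 outputs effort q/C1)
β0 →GY1  (0-jn J1 has e-setter on 2)
β1 →GY1  (GY1: gyrator matches bond 0)
β3 →J2  (common-f at J2 fixed by 1)

bond 0 →GY1
bond 1 →GY1
bond 2 →J1
bond 3 →J2
bond 4 →J2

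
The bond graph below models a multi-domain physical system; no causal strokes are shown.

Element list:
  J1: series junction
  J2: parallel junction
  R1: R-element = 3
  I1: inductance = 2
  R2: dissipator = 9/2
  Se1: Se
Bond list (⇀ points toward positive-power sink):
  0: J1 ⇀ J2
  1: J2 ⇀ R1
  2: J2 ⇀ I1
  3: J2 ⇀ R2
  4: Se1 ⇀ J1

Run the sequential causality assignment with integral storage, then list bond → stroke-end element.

bond 4 stroke at J1  (Se1 fixes effort; stroke away)
bond 0 stroke at J2  (closing 1-jn rule on J1)
bond 1 stroke at R1  (common-e at J2 fixed by 0)
bond 2 stroke at I1  (J2: bond 0 brought effort, rest push out)
bond 3 stroke at R2  (common-e at J2 fixed by 0)

#0 |J2
#1 |R1
#2 |I1
#3 |R2
#4 |J1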